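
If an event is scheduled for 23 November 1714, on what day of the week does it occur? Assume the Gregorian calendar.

Doomsday rule: the anchor day for the 1700s is Sunday. For year 14: 14÷12 = 1 r 2, and 2÷4 = 0, so 1+2+0 = 3.
Sunday + 3 ≡ Wednesday — that's 1714's doomsday.
In November the doomsday date is Nov 7.
Nov 23 is 16 days after Nov 7; 16 mod 7 = 2, so Wednesday + 2 = Friday.

Friday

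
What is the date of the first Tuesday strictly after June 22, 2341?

June 24, 2341

Jun 22, 2341 is a Sunday.
From Sunday to the next Tuesday is 2 days.
Jun 22, 2341 + 2 = Jun 24, 2341.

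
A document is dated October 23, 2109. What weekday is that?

Doomsday rule: the anchor day for the 2100s is Sunday. For year 09: 9÷12 = 0 r 9, and 9÷4 = 2, so 0+9+2 = 11.
Sunday + 11 ≡ Thursday — that's 2109's doomsday.
In October the doomsday date is Oct 10.
Oct 23 is 13 days after Oct 10; 13 mod 7 = 6, so Thursday + 6 = Wednesday.

Wednesday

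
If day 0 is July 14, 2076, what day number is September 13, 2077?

Jul 14, 2076 → Jul 14, 2077: 365 days.
Jul 14, 2077 → Aug 14, 2077: 31 days (July has 31).
Aug 14, 2077 → Sep 13, 2077: 30 days.
Total: 426 days.

426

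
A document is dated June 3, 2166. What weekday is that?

January 1, 2166 is a Wednesday.
Jan 1, 2166 → Feb 1, 2166: 31 days (January has 31).
Feb 1, 2166 → Mar 1, 2166: 28 days (February has 28).
Mar 1, 2166 → Apr 1, 2166: 31 days (March has 31).
Apr 1, 2166 → May 1, 2166: 30 days (April has 30).
May 1, 2166 → Jun 1, 2166: 31 days (May has 31).
Jun 1, 2166 → Jun 3, 2166: 2 days.
Total: 153 days.
153 mod 7 = 6, so Wednesday + 6 = Tuesday.

Tuesday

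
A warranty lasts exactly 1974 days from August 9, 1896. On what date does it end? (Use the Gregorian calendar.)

+365 (one year) → Aug 9, 1897 (1609 left).
+365 (one year) → Aug 9, 1898 (1244 left).
+365 (one year) → Aug 9, 1899 (879 left).
+365 (one year) → Aug 9, 1900 (514 left).
+365 (one year) → Aug 9, 1901 (149 left).
Aug has 31 days: +23 → Sep 1, 1901 (126 left).
Sep has 30 days: +30 → Oct 1, 1901 (96 left).
Oct has 31 days: +31 → Nov 1, 1901 (65 left).
Nov has 30 days: +30 → Dec 1, 1901 (35 left).
Dec has 31 days: +31 → Jan 1, 1902 (4 left).
+4 → Jan 5, 1902.

January 5, 1902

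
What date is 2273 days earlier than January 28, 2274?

−365 (one year) → Jan 28, 2273 (1908 left).
−366 (one year; includes Feb 29, 2272) → Jan 28, 2272 (1542 left).
−365 (one year) → Jan 28, 2271 (1177 left).
−365 (one year) → Jan 28, 2270 (812 left).
−365 (one year) → Jan 28, 2269 (447 left).
−366 (one year; includes Feb 29, 2268) → Jan 28, 2268 (81 left).
−28 → Dec 31, 2267 (end of Dec, 31 days; 53 left).
−31 → Nov 30, 2267 (end of Nov, 30 days; 22 left).
−22 → Nov 8, 2267.

November 8, 2267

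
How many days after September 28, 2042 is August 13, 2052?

3607

Sep 28, 2042 → Sep 28, 2043: 365 days.
Sep 28, 2043 → Sep 28, 2044: 366 days (Feb 29, 2044 is in that span).
Sep 28, 2044 → Sep 28, 2045: 365 days.
Sep 28, 2045 → Sep 28, 2046: 365 days.
Sep 28, 2046 → Sep 28, 2047: 365 days.
Sep 28, 2047 → Sep 28, 2048: 366 days (Feb 29, 2048 is in that span).
Sep 28, 2048 → Sep 28, 2049: 365 days.
Sep 28, 2049 → Sep 28, 2050: 365 days.
Sep 28, 2050 → Sep 28, 2051: 365 days.
Sep 28, 2051 → Oct 28, 2051: 30 days (September has 30).
Oct 28, 2051 → Nov 28, 2051: 31 days (October has 31).
Nov 28, 2051 → Dec 28, 2051: 30 days (November has 30).
Dec 28, 2051 → Jan 28, 2052: 31 days (December has 31).
Jan 28, 2052 → Feb 28, 2052: 31 days (January has 31).
Feb 28, 2052 → Mar 28, 2052: 29 days (February has 29).
Mar 28, 2052 → Apr 28, 2052: 31 days (March has 31).
Apr 28, 2052 → May 28, 2052: 30 days (April has 30).
May 28, 2052 → Jun 28, 2052: 31 days (May has 31).
Jun 28, 2052 → Jul 28, 2052: 30 days (June has 30).
Jul 28, 2052 → Aug 13, 2052: 16 days.
Total: 3607 days.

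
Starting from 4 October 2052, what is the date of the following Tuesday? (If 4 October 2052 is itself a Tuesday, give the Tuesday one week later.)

Oct 4, 2052 is a Friday.
From Friday to the next Tuesday is 4 days.
Oct 4, 2052 + 4 = Oct 8, 2052.

October 8, 2052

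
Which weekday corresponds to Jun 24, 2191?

Friday

Doomsday rule: the anchor day for the 2100s is Sunday. For year 91: 91÷12 = 7 r 7, and 7÷4 = 1, so 7+7+1 = 15.
Sunday + 15 ≡ Monday — that's 2191's doomsday.
In June the doomsday date is Jun 6.
Jun 24 is 18 days after Jun 6; 18 mod 7 = 4, so Monday + 4 = Friday.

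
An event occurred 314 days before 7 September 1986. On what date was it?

−7 → Aug 31, 1986 (end of Aug, 31 days; 307 left).
−31 → Jul 31, 1986 (end of Jul, 31 days; 276 left).
−31 → Jun 30, 1986 (end of Jun, 30 days; 245 left).
−30 → May 31, 1986 (end of May, 31 days; 215 left).
−31 → Apr 30, 1986 (end of Apr, 30 days; 184 left).
−30 → Mar 31, 1986 (end of Mar, 31 days; 154 left).
−31 → Feb 28, 1986 (end of Feb, 28 days; 123 left).
−28 → Jan 31, 1986 (end of Jan, 31 days; 95 left).
−31 → Dec 31, 1985 (end of Dec, 31 days; 64 left).
−31 → Nov 30, 1985 (end of Nov, 30 days; 33 left).
−30 → Oct 31, 1985 (end of Oct, 31 days; 3 left).
−3 → Oct 28, 1985.

October 28, 1985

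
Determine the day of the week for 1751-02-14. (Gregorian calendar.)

Sunday

Doomsday rule: the anchor day for the 1700s is Sunday. For year 51: 51÷12 = 4 r 3, and 3÷4 = 0, so 4+3+0 = 7.
Sunday + 7 ≡ Sunday — that's 1751's doomsday.
In February the doomsday date is Feb 28 (1751 is not a leap year).
Feb 14 is 14 days before Feb 28; 14 mod 7 = 0, so Sunday − 0 = Sunday.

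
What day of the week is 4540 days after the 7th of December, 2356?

Dec 7, 2356 is a Friday.
4540 mod 7 = 4, so 4540 days after a Friday is Friday + 4 = Tuesday.

Tuesday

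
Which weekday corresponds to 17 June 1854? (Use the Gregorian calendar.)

Doomsday rule: the anchor day for the 1800s is Friday. For year 54: 54÷12 = 4 r 6, and 6÷4 = 1, so 4+6+1 = 11.
Friday + 11 ≡ Tuesday — that's 1854's doomsday.
In June the doomsday date is Jun 6.
Jun 17 is 11 days after Jun 6; 11 mod 7 = 4, so Tuesday + 4 = Saturday.

Saturday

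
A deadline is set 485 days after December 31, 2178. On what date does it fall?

+365 (one year) → Dec 31, 2179 (120 left).
Dec has 31 days: +1 → Jan 1, 2180 (119 left).
Jan has 31 days: +31 → Feb 1, 2180 (88 left).
Feb has 29 days: +29 → Mar 1, 2180 (59 left).
Mar has 31 days: +31 → Apr 1, 2180 (28 left).
+28 → Apr 29, 2180.

April 29, 2180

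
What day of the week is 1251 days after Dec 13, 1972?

First find the weekday of Dec 13, 1972. Doomsday rule: the anchor day for the 1900s is Wednesday. For year 72: 72÷12 = 6 r 0, and 0÷4 = 0, so 6+0+0 = 6.
Wednesday + 6 ≡ Tuesday — that's 1972's doomsday.
In December the doomsday date is Dec 12.
Dec 13 is 1 day after Dec 12; 1 mod 7 = 1, so Tuesday + 1 = Wednesday.
1251 mod 7 = 5, so 1251 days after a Wednesday is Wednesday + 5 = Monday.

Monday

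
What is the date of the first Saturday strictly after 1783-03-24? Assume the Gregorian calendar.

Mar 24, 1783 is a Monday.
From Monday to the next Saturday is 5 days.
Mar 24, 1783 + 5 = Mar 29, 1783.

March 29, 1783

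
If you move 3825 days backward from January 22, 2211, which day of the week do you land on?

Saturday

Jan 22, 2211 is a Tuesday.
3825 mod 7 = 3, so 3825 days before a Tuesday is Tuesday − 3 = Saturday.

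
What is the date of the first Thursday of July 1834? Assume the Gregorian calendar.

July 3, 1834

July 1, 1834 is a Tuesday.
The first Thursday is therefore July 3 (2 days later).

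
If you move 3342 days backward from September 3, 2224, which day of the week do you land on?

Tuesday

First find the weekday of Sep 3, 2224. Doomsday rule: the anchor day for the 2200s is Friday. For year 24: 24÷12 = 2 r 0, and 0÷4 = 0, so 2+0+0 = 2.
Friday + 2 ≡ Sunday — that's 2224's doomsday.
In September the doomsday date is Sep 5.
Sep 3 is 2 days before Sep 5; 2 mod 7 = 2, so Sunday − 2 = Friday.
3342 mod 7 = 3, so 3342 days before a Friday is Friday − 3 = Tuesday.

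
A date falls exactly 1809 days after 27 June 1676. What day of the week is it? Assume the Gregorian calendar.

Tuesday

First find the weekday of Jun 27, 1676. Doomsday rule: the anchor day for the 1600s is Tuesday. For year 76: 76÷12 = 6 r 4, and 4÷4 = 1, so 6+4+1 = 11.
Tuesday + 11 ≡ Saturday — that's 1676's doomsday.
In June the doomsday date is Jun 6.
Jun 27 is 21 days after Jun 6; 21 mod 7 = 0, so Saturday + 0 = Saturday.
1809 mod 7 = 3, so 1809 days after a Saturday is Saturday + 3 = Tuesday.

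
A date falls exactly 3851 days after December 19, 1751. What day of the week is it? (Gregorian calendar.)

Monday

First find the weekday of Dec 19, 1751. Doomsday rule: the anchor day for the 1700s is Sunday. For year 51: 51÷12 = 4 r 3, and 3÷4 = 0, so 4+3+0 = 7.
Sunday + 7 ≡ Sunday — that's 1751's doomsday.
In December the doomsday date is Dec 12.
Dec 19 is 7 days after Dec 12; 7 mod 7 = 0, so Sunday + 0 = Sunday.
3851 mod 7 = 1, so 3851 days after a Sunday is Sunday + 1 = Monday.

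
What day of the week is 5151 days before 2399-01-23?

First find the weekday of Jan 23, 2399. Doomsday rule: the anchor day for the 2300s is Wednesday. For year 99: 99÷12 = 8 r 3, and 3÷4 = 0, so 8+3+0 = 11.
Wednesday + 11 ≡ Sunday — that's 2399's doomsday.
In January the doomsday date is Jan 3 (2399 is not a leap year).
Jan 23 is 20 days after Jan 3; 20 mod 7 = 6, so Sunday + 6 = Saturday.
5151 mod 7 = 6, so 5151 days before a Saturday is Saturday − 6 = Sunday.

Sunday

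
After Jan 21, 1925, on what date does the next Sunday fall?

January 25, 1925

Jan 21, 1925 is a Wednesday.
From Wednesday to the next Sunday is 4 days.
Jan 21, 1925 + 4 = Jan 25, 1925.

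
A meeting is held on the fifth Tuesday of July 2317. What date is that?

July 1, 2317 is a Sunday.
The first Tuesday is therefore July 3 (2 days later).
The fifth Tuesday is 3 + 4×7 = July 31.

July 31, 2317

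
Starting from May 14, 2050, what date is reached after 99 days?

May has 31 days: +18 → Jun 1, 2050 (81 left).
Jun has 30 days: +30 → Jul 1, 2050 (51 left).
Jul has 31 days: +31 → Aug 1, 2050 (20 left).
+20 → Aug 21, 2050.

August 21, 2050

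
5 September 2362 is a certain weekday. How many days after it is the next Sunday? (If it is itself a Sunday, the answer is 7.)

Sep 5, 2362 is a Wednesday.
From Wednesday to the next Sunday is 4 days.

4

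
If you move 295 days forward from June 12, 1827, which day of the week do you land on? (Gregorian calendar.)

Wednesday

First find the weekday of Jun 12, 1827. Doomsday rule: the anchor day for the 1800s is Friday. For year 27: 27÷12 = 2 r 3, and 3÷4 = 0, so 2+3+0 = 5.
Friday + 5 ≡ Wednesday — that's 1827's doomsday.
In June the doomsday date is Jun 6.
Jun 12 is 6 days after Jun 6; 6 mod 7 = 6, so Wednesday + 6 = Tuesday.
295 mod 7 = 1, so 295 days after a Tuesday is Tuesday + 1 = Wednesday.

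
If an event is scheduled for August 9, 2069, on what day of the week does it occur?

January 1, 2069 is a Tuesday.
Jan 1, 2069 → Feb 1, 2069: 31 days (January has 31).
Feb 1, 2069 → Mar 1, 2069: 28 days (February has 28).
Mar 1, 2069 → Apr 1, 2069: 31 days (March has 31).
Apr 1, 2069 → May 1, 2069: 30 days (April has 30).
May 1, 2069 → Jun 1, 2069: 31 days (May has 31).
Jun 1, 2069 → Jul 1, 2069: 30 days (June has 30).
Jul 1, 2069 → Aug 1, 2069: 31 days (July has 31).
Aug 1, 2069 → Aug 9, 2069: 8 days.
Total: 220 days.
220 mod 7 = 3, so Tuesday + 3 = Friday.

Friday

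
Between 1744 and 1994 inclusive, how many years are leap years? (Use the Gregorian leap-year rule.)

Multiples of 4 in [1744,1994]: 63.
Of those, multiples of 100: 2 (not leap unless ÷400).
Multiples of 400: 0.
Leap years = 63 − 2 + 0 = 61.

61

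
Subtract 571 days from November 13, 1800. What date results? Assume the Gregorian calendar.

−365 (one year) → Nov 13, 1799 (206 left).
−13 → Oct 31, 1799 (end of Oct, 31 days; 193 left).
−31 → Sep 30, 1799 (end of Sep, 30 days; 162 left).
−30 → Aug 31, 1799 (end of Aug, 31 days; 132 left).
−31 → Jul 31, 1799 (end of Jul, 31 days; 101 left).
−31 → Jun 30, 1799 (end of Jun, 30 days; 70 left).
−30 → May 31, 1799 (end of May, 31 days; 40 left).
−31 → Apr 30, 1799 (end of Apr, 30 days; 9 left).
−9 → Apr 21, 1799.

April 21, 1799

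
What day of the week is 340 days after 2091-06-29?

Tuesday

Jun 29, 2091 is a Friday.
340 mod 7 = 4, so 340 days after a Friday is Friday + 4 = Tuesday.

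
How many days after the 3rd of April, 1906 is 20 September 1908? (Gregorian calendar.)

Apr 3, 1906 → Apr 3, 1907: 365 days.
Apr 3, 1907 → Apr 3, 1908: 366 days (Feb 29, 1908 is in that span).
Apr 3, 1908 → May 3, 1908: 30 days (April has 30).
May 3, 1908 → Jun 3, 1908: 31 days (May has 31).
Jun 3, 1908 → Jul 3, 1908: 30 days (June has 30).
Jul 3, 1908 → Aug 3, 1908: 31 days (July has 31).
Aug 3, 1908 → Sep 3, 1908: 31 days (August has 31).
Sep 3, 1908 → Sep 20, 1908: 17 days.
Total: 901 days.

901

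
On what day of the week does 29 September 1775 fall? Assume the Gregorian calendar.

Doomsday rule: the anchor day for the 1700s is Sunday. For year 75: 75÷12 = 6 r 3, and 3÷4 = 0, so 6+3+0 = 9.
Sunday + 9 ≡ Tuesday — that's 1775's doomsday.
In September the doomsday date is Sep 5.
Sep 29 is 24 days after Sep 5; 24 mod 7 = 3, so Tuesday + 3 = Friday.

Friday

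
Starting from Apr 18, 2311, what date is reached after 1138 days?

May 30, 2314

+366 (one year; includes Feb 29, 2312) → Apr 18, 2312 (772 left).
+365 (one year) → Apr 18, 2313 (407 left).
+365 (one year) → Apr 18, 2314 (42 left).
Apr has 30 days: +13 → May 1, 2314 (29 left).
+29 → May 30, 2314.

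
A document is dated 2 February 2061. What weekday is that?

Wednesday

Doomsday rule: the anchor day for the 2000s is Tuesday. For year 61: 61÷12 = 5 r 1, and 1÷4 = 0, so 5+1+0 = 6.
Tuesday + 6 ≡ Monday — that's 2061's doomsday.
In February the doomsday date is Feb 28 (2061 is not a leap year).
Feb 2 is 26 days before Feb 28; 26 mod 7 = 5, so Monday − 5 = Wednesday.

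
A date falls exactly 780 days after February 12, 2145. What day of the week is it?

Monday

Feb 12, 2145 is a Friday.
780 mod 7 = 3, so 780 days after a Friday is Friday + 3 = Monday.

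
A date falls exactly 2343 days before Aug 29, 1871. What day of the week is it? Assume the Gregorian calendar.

Thursday

Aug 29, 1871 is a Tuesday.
2343 mod 7 = 5, so 2343 days before a Tuesday is Tuesday − 5 = Thursday.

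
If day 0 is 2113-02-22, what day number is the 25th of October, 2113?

245

Feb 22, 2113 → Mar 22, 2113: 28 days (February has 28).
Mar 22, 2113 → Apr 22, 2113: 31 days (March has 31).
Apr 22, 2113 → May 22, 2113: 30 days (April has 30).
May 22, 2113 → Jun 22, 2113: 31 days (May has 31).
Jun 22, 2113 → Jul 22, 2113: 30 days (June has 30).
Jul 22, 2113 → Aug 22, 2113: 31 days (July has 31).
Aug 22, 2113 → Sep 22, 2113: 31 days (August has 31).
Sep 22, 2113 → Oct 22, 2113: 30 days (September has 30).
Oct 22, 2113 → Oct 25, 2113: 3 days.
Total: 245 days.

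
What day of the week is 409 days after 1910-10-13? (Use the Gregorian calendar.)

First find the weekday of Oct 13, 1910. Doomsday rule: the anchor day for the 1900s is Wednesday. For year 10: 10÷12 = 0 r 10, and 10÷4 = 2, so 0+10+2 = 12.
Wednesday + 12 ≡ Monday — that's 1910's doomsday.
In October the doomsday date is Oct 10.
Oct 13 is 3 days after Oct 10; 3 mod 7 = 3, so Monday + 3 = Thursday.
409 mod 7 = 3, so 409 days after a Thursday is Thursday + 3 = Sunday.

Sunday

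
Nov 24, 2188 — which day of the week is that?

Doomsday rule: the anchor day for the 2100s is Sunday. For year 88: 88÷12 = 7 r 4, and 4÷4 = 1, so 7+4+1 = 12.
Sunday + 12 ≡ Friday — that's 2188's doomsday.
In November the doomsday date is Nov 7.
Nov 24 is 17 days after Nov 7; 17 mod 7 = 3, so Friday + 3 = Monday.

Monday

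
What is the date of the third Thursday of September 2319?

September 18, 2319

September 1, 2319 is a Monday.
The first Thursday is therefore September 4 (3 days later).
The third Thursday is 4 + 2×7 = September 18.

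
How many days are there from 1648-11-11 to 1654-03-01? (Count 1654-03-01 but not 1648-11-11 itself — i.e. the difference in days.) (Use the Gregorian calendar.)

Nov 11, 1648 → Nov 11, 1649: 365 days.
Nov 11, 1649 → Nov 11, 1650: 365 days.
Nov 11, 1650 → Nov 11, 1651: 365 days.
Nov 11, 1651 → Nov 11, 1652: 366 days (Feb 29, 1652 is in that span).
Nov 11, 1652 → Nov 11, 1653: 365 days.
Nov 11, 1653 → Dec 11, 1653: 30 days (November has 30).
Dec 11, 1653 → Jan 11, 1654: 31 days (December has 31).
Jan 11, 1654 → Feb 11, 1654: 31 days (January has 31).
Feb 11, 1654 → Mar 1, 1654: 18 days.
Total: 1936 days.

1936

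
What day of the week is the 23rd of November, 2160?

January 1, 2160 is a Tuesday.
Jan 1, 2160 → Feb 1, 2160: 31 days (January has 31).
Feb 1, 2160 → Mar 1, 2160: 29 days (February has 29).
Mar 1, 2160 → Apr 1, 2160: 31 days (March has 31).
Apr 1, 2160 → May 1, 2160: 30 days (April has 30).
May 1, 2160 → Jun 1, 2160: 31 days (May has 31).
Jun 1, 2160 → Jul 1, 2160: 30 days (June has 30).
Jul 1, 2160 → Aug 1, 2160: 31 days (July has 31).
Aug 1, 2160 → Sep 1, 2160: 31 days (August has 31).
Sep 1, 2160 → Oct 1, 2160: 30 days (September has 30).
Oct 1, 2160 → Nov 1, 2160: 31 days (October has 31).
Nov 1, 2160 → Nov 23, 2160: 22 days.
Total: 327 days.
327 mod 7 = 5, so Tuesday + 5 = Sunday.

Sunday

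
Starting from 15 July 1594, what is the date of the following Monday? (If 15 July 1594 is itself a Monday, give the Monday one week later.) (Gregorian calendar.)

Jul 15, 1594 is a Friday.
From Friday to the next Monday is 3 days.
Jul 15, 1594 + 3 = Jul 18, 1594.

July 18, 1594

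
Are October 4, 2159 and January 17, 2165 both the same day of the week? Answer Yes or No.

From Oct 4, 2159 to Jan 17, 2165 is 1932 days.
1932 mod 7 = 0, so they are the same weekday.
(Oct 4, 2159 is a Thursday; Jan 17, 2165 is a Thursday.)

Yes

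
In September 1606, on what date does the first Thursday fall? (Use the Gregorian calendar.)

September 1, 1606 is a Friday.
The first Thursday is therefore September 7 (6 days later).

September 7, 1606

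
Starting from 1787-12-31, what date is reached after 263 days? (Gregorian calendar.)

September 19, 1788

Dec has 31 days: +1 → Jan 1, 1788 (262 left).
Jan has 31 days: +31 → Feb 1, 1788 (231 left).
Feb has 29 days: +29 → Mar 1, 1788 (202 left).
Mar has 31 days: +31 → Apr 1, 1788 (171 left).
Apr has 30 days: +30 → May 1, 1788 (141 left).
May has 31 days: +31 → Jun 1, 1788 (110 left).
Jun has 30 days: +30 → Jul 1, 1788 (80 left).
Jul has 31 days: +31 → Aug 1, 1788 (49 left).
Aug has 31 days: +31 → Sep 1, 1788 (18 left).
+18 → Sep 19, 1788.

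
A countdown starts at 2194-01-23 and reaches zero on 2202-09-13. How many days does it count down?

Jan 23, 2194 → Jan 23, 2195: 365 days.
Jan 23, 2195 → Jan 23, 2196: 365 days.
Jan 23, 2196 → Jan 23, 2197: 366 days (Feb 29, 2196 is in that span).
Jan 23, 2197 → Jan 23, 2198: 365 days.
Jan 23, 2198 → Jan 23, 2199: 365 days.
Jan 23, 2199 → Jan 23, 2200: 365 days.
Jan 23, 2200 → Jan 23, 2201: 365 days.
Jan 23, 2201 → Jan 23, 2202: 365 days.
Jan 23, 2202 → Feb 23, 2202: 31 days (January has 31).
Feb 23, 2202 → Mar 23, 2202: 28 days (February has 28).
Mar 23, 2202 → Apr 23, 2202: 31 days (March has 31).
Apr 23, 2202 → May 23, 2202: 30 days (April has 30).
May 23, 2202 → Jun 23, 2202: 31 days (May has 31).
Jun 23, 2202 → Jul 23, 2202: 30 days (June has 30).
Jul 23, 2202 → Aug 23, 2202: 31 days (July has 31).
Aug 23, 2202 → Sep 13, 2202: 21 days.
Total: 3154 days.

3154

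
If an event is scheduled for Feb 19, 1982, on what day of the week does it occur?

January 1, 1982 is a Friday.
Jan 1, 1982 → Feb 1, 1982: 31 days (January has 31).
Feb 1, 1982 → Feb 19, 1982: 18 days.
Total: 49 days.
49 mod 7 = 0, so Friday + 0 = Friday.

Friday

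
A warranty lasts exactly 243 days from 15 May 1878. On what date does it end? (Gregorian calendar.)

January 13, 1879

May has 31 days: +17 → Jun 1, 1878 (226 left).
Jun has 30 days: +30 → Jul 1, 1878 (196 left).
Jul has 31 days: +31 → Aug 1, 1878 (165 left).
Aug has 31 days: +31 → Sep 1, 1878 (134 left).
Sep has 30 days: +30 → Oct 1, 1878 (104 left).
Oct has 31 days: +31 → Nov 1, 1878 (73 left).
Nov has 30 days: +30 → Dec 1, 1878 (43 left).
Dec has 31 days: +31 → Jan 1, 1879 (12 left).
+12 → Jan 13, 1879.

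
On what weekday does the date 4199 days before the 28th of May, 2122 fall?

May 28, 2122 is a Thursday.
4199 mod 7 = 6, so 4199 days before a Thursday is Thursday − 6 = Friday.

Friday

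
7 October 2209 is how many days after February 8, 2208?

Feb 8, 2208 → Feb 8, 2209: 366 days (Feb 29, 2208 is in that span).
Feb 8, 2209 → Mar 8, 2209: 28 days (February has 28).
Mar 8, 2209 → Apr 8, 2209: 31 days (March has 31).
Apr 8, 2209 → May 8, 2209: 30 days (April has 30).
May 8, 2209 → Jun 8, 2209: 31 days (May has 31).
Jun 8, 2209 → Jul 8, 2209: 30 days (June has 30).
Jul 8, 2209 → Aug 8, 2209: 31 days (July has 31).
Aug 8, 2209 → Sep 8, 2209: 31 days (August has 31).
Sep 8, 2209 → Oct 7, 2209: 29 days.
Total: 607 days.

607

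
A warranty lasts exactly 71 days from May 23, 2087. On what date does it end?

May has 31 days: +9 → Jun 1, 2087 (62 left).
Jun has 30 days: +30 → Jul 1, 2087 (32 left).
Jul has 31 days: +31 → Aug 1, 2087 (1 left).
+1 → Aug 2, 2087.

August 2, 2087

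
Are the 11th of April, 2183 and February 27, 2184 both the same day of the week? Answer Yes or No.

From Apr 11, 2183 to Feb 27, 2184 is 322 days.
322 mod 7 = 0, so they are the same weekday.
(Apr 11, 2183 is a Friday; Feb 27, 2184 is a Friday.)

Yes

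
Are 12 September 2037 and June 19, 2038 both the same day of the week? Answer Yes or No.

From Sep 12, 2037 to Jun 19, 2038 is 280 days.
280 mod 7 = 0, so they are the same weekday.
(Sep 12, 2037 is a Saturday; Jun 19, 2038 is a Saturday.)

Yes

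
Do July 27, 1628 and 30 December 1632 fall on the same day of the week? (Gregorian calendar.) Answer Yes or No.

From Jul 27, 1628 to Dec 30, 1632 is 1617 days.
1617 mod 7 = 0, so they are the same weekday.
(Jul 27, 1628 is a Thursday; Dec 30, 1632 is a Thursday.)

Yes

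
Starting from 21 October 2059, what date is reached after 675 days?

+366 (one year; includes Feb 29, 2060) → Oct 21, 2060 (309 left).
Oct has 31 days: +11 → Nov 1, 2060 (298 left).
Nov has 30 days: +30 → Dec 1, 2060 (268 left).
Dec has 31 days: +31 → Jan 1, 2061 (237 left).
Jan has 31 days: +31 → Feb 1, 2061 (206 left).
Feb has 28 days: +28 → Mar 1, 2061 (178 left).
Mar has 31 days: +31 → Apr 1, 2061 (147 left).
Apr has 30 days: +30 → May 1, 2061 (117 left).
May has 31 days: +31 → Jun 1, 2061 (86 left).
Jun has 30 days: +30 → Jul 1, 2061 (56 left).
Jul has 31 days: +31 → Aug 1, 2061 (25 left).
+25 → Aug 26, 2061.

August 26, 2061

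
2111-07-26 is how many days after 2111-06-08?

Jun 8, 2111 → Jul 8, 2111: 30 days (June has 30).
Jul 8, 2111 → Jul 26, 2111: 18 days.
Total: 48 days.

48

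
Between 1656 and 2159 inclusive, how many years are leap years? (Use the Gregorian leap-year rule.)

Multiples of 4 in [1656,2159]: 126.
Of those, multiples of 100: 5 (not leap unless ÷400).
Multiples of 400: 1.
Leap years = 126 − 5 + 1 = 122.

122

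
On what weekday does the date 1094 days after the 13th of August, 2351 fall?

First find the weekday of Aug 13, 2351. Doomsday rule: the anchor day for the 2300s is Wednesday. For year 51: 51÷12 = 4 r 3, and 3÷4 = 0, so 4+3+0 = 7.
Wednesday + 7 ≡ Wednesday — that's 2351's doomsday.
In August the doomsday date is Aug 8.
Aug 13 is 5 days after Aug 8; 5 mod 7 = 5, so Wednesday + 5 = Monday.
1094 mod 7 = 2, so 1094 days after a Monday is Monday + 2 = Wednesday.

Wednesday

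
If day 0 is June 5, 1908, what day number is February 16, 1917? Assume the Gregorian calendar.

3178

Jun 5, 1908 → Jun 5, 1909: 365 days.
Jun 5, 1909 → Jun 5, 1910: 365 days.
Jun 5, 1910 → Jun 5, 1911: 365 days.
Jun 5, 1911 → Jun 5, 1912: 366 days (Feb 29, 1912 is in that span).
Jun 5, 1912 → Jun 5, 1913: 365 days.
Jun 5, 1913 → Jun 5, 1914: 365 days.
Jun 5, 1914 → Jun 5, 1915: 365 days.
Jun 5, 1915 → Jun 5, 1916: 366 days (Feb 29, 1916 is in that span).
Jun 5, 1916 → Jul 5, 1916: 30 days (June has 30).
Jul 5, 1916 → Aug 5, 1916: 31 days (July has 31).
Aug 5, 1916 → Sep 5, 1916: 31 days (August has 31).
Sep 5, 1916 → Oct 5, 1916: 30 days (September has 30).
Oct 5, 1916 → Nov 5, 1916: 31 days (October has 31).
Nov 5, 1916 → Dec 5, 1916: 30 days (November has 30).
Dec 5, 1916 → Jan 5, 1917: 31 days (December has 31).
Jan 5, 1917 → Feb 5, 1917: 31 days (January has 31).
Feb 5, 1917 → Feb 16, 1917: 11 days.
Total: 3178 days.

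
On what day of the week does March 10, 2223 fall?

Monday

Doomsday rule: the anchor day for the 2200s is Friday. For year 23: 23÷12 = 1 r 11, and 11÷4 = 2, so 1+11+2 = 14.
Friday + 14 ≡ Friday — that's 2223's doomsday.
In March the doomsday date is Mar 14.
Mar 10 is 4 days before Mar 14; 4 mod 7 = 4, so Friday − 4 = Monday.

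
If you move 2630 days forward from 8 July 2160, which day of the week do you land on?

Sunday

Jul 8, 2160 is a Tuesday.
2630 mod 7 = 5, so 2630 days after a Tuesday is Tuesday + 5 = Sunday.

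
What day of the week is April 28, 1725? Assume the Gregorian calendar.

Saturday

Doomsday rule: the anchor day for the 1700s is Sunday. For year 25: 25÷12 = 2 r 1, and 1÷4 = 0, so 2+1+0 = 3.
Sunday + 3 ≡ Wednesday — that's 1725's doomsday.
In April the doomsday date is Apr 4.
Apr 28 is 24 days after Apr 4; 24 mod 7 = 3, so Wednesday + 3 = Saturday.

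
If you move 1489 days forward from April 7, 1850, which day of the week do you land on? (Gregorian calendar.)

First find the weekday of Apr 7, 1850. Doomsday rule: the anchor day for the 1800s is Friday. For year 50: 50÷12 = 4 r 2, and 2÷4 = 0, so 4+2+0 = 6.
Friday + 6 ≡ Thursday — that's 1850's doomsday.
In April the doomsday date is Apr 4.
Apr 7 is 3 days after Apr 4; 3 mod 7 = 3, so Thursday + 3 = Sunday.
1489 mod 7 = 5, so 1489 days after a Sunday is Sunday + 5 = Friday.

Friday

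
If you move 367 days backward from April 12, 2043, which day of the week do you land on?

Thursday

First find the weekday of Apr 12, 2043. Doomsday rule: the anchor day for the 2000s is Tuesday. For year 43: 43÷12 = 3 r 7, and 7÷4 = 1, so 3+7+1 = 11.
Tuesday + 11 ≡ Saturday — that's 2043's doomsday.
In April the doomsday date is Apr 4.
Apr 12 is 8 days after Apr 4; 8 mod 7 = 1, so Saturday + 1 = Sunday.
367 mod 7 = 3, so 367 days before a Sunday is Sunday − 3 = Thursday.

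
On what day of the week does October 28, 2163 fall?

Doomsday rule: the anchor day for the 2100s is Sunday. For year 63: 63÷12 = 5 r 3, and 3÷4 = 0, so 5+3+0 = 8.
Sunday + 8 ≡ Monday — that's 2163's doomsday.
In October the doomsday date is Oct 10.
Oct 28 is 18 days after Oct 10; 18 mod 7 = 4, so Monday + 4 = Friday.

Friday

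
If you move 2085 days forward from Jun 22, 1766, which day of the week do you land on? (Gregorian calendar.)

Saturday

Jun 22, 1766 is a Sunday.
2085 mod 7 = 6, so 2085 days after a Sunday is Sunday + 6 = Saturday.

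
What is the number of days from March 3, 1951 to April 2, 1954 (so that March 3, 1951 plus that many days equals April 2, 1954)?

Mar 3, 1951 → Mar 3, 1952: 366 days (Feb 29, 1952 is in that span).
Mar 3, 1952 → Mar 3, 1953: 365 days.
Mar 3, 1953 → Apr 3, 1953: 31 days (March has 31).
Apr 3, 1953 → May 3, 1953: 30 days (April has 30).
May 3, 1953 → Jun 3, 1953: 31 days (May has 31).
Jun 3, 1953 → Jul 3, 1953: 30 days (June has 30).
Jul 3, 1953 → Aug 3, 1953: 31 days (July has 31).
Aug 3, 1953 → Sep 3, 1953: 31 days (August has 31).
Sep 3, 1953 → Oct 3, 1953: 30 days (September has 30).
Oct 3, 1953 → Nov 3, 1953: 31 days (October has 31).
Nov 3, 1953 → Dec 3, 1953: 30 days (November has 30).
Dec 3, 1953 → Jan 3, 1954: 31 days (December has 31).
Jan 3, 1954 → Feb 3, 1954: 31 days (January has 31).
Feb 3, 1954 → Mar 3, 1954: 28 days (February has 28).
Mar 3, 1954 → Apr 2, 1954: 30 days.
Total: 1126 days.

1126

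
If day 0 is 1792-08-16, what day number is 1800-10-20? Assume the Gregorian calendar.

2986

Aug 16, 1792 → Aug 16, 1793: 365 days.
Aug 16, 1793 → Aug 16, 1794: 365 days.
Aug 16, 1794 → Aug 16, 1795: 365 days.
Aug 16, 1795 → Aug 16, 1796: 366 days (Feb 29, 1796 is in that span).
Aug 16, 1796 → Aug 16, 1797: 365 days.
Aug 16, 1797 → Aug 16, 1798: 365 days.
Aug 16, 1798 → Aug 16, 1799: 365 days.
Aug 16, 1799 → Aug 16, 1800: 365 days.
Aug 16, 1800 → Sep 16, 1800: 31 days (August has 31).
Sep 16, 1800 → Oct 16, 1800: 30 days (September has 30).
Oct 16, 1800 → Oct 20, 1800: 4 days.
Total: 2986 days.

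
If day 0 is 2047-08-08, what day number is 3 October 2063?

Aug 8, 2047 → Aug 8, 2048: 366 days (Feb 29, 2048 is in that span).
Aug 8, 2048 → Aug 8, 2049: 365 days.
Aug 8, 2049 → Aug 8, 2050: 365 days.
Aug 8, 2050 → Aug 8, 2051: 365 days.
Aug 8, 2051 → Aug 8, 2052: 366 days (Feb 29, 2052 is in that span).
Aug 8, 2052 → Aug 8, 2053: 365 days.
Aug 8, 2053 → Aug 8, 2054: 365 days.
Aug 8, 2054 → Aug 8, 2055: 365 days.
Aug 8, 2055 → Aug 8, 2056: 366 days (Feb 29, 2056 is in that span).
Aug 8, 2056 → Aug 8, 2057: 365 days.
Aug 8, 2057 → Aug 8, 2058: 365 days.
Aug 8, 2058 → Aug 8, 2059: 365 days.
Aug 8, 2059 → Aug 8, 2060: 366 days (Feb 29, 2060 is in that span).
Aug 8, 2060 → Aug 8, 2061: 365 days.
Aug 8, 2061 → Aug 8, 2062: 365 days.
Aug 8, 2062 → Aug 8, 2063: 365 days.
Aug 8, 2063 → Sep 8, 2063: 31 days (August has 31).
Sep 8, 2063 → Oct 3, 2063: 25 days.
Total: 5900 days.

5900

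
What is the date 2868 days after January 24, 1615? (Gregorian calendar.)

+365 (one year) → Jan 24, 1616 (2503 left).
+366 (one year; includes Feb 29, 1616) → Jan 24, 1617 (2137 left).
+365 (one year) → Jan 24, 1618 (1772 left).
+365 (one year) → Jan 24, 1619 (1407 left).
+365 (one year) → Jan 24, 1620 (1042 left).
+366 (one year; includes Feb 29, 1620) → Jan 24, 1621 (676 left).
+365 (one year) → Jan 24, 1622 (311 left).
Jan has 31 days: +8 → Feb 1, 1622 (303 left).
Feb has 28 days: +28 → Mar 1, 1622 (275 left).
Mar has 31 days: +31 → Apr 1, 1622 (244 left).
Apr has 30 days: +30 → May 1, 1622 (214 left).
May has 31 days: +31 → Jun 1, 1622 (183 left).
Jun has 30 days: +30 → Jul 1, 1622 (153 left).
Jul has 31 days: +31 → Aug 1, 1622 (122 left).
Aug has 31 days: +31 → Sep 1, 1622 (91 left).
Sep has 30 days: +30 → Oct 1, 1622 (61 left).
Oct has 31 days: +31 → Nov 1, 1622 (30 left).
Nov has 30 days: +30 → Dec 1, 1622 (0 left).

December 1, 1622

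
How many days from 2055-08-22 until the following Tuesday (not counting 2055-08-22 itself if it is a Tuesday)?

2

Aug 22, 2055 is a Sunday.
From Sunday to the next Tuesday is 2 days.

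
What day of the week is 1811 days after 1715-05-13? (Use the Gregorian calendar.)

Saturday

May 13, 1715 is a Monday.
1811 mod 7 = 5, so 1811 days after a Monday is Monday + 5 = Saturday.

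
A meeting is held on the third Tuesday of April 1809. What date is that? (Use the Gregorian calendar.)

April 18, 1809

April 1, 1809 is a Saturday.
The first Tuesday is therefore April 4 (3 days later).
The third Tuesday is 4 + 2×7 = April 18.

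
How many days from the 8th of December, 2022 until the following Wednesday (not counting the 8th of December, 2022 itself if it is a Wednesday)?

6

Dec 8, 2022 is a Thursday.
From Thursday to the next Wednesday is 6 days.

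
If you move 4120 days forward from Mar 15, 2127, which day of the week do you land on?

Mar 15, 2127 is a Saturday.
4120 mod 7 = 4, so 4120 days after a Saturday is Saturday + 4 = Wednesday.

Wednesday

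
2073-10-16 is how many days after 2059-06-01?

Jun 1, 2059 → Jun 1, 2060: 366 days (Feb 29, 2060 is in that span).
Jun 1, 2060 → Jun 1, 2061: 365 days.
Jun 1, 2061 → Jun 1, 2062: 365 days.
Jun 1, 2062 → Jun 1, 2063: 365 days.
Jun 1, 2063 → Jun 1, 2064: 366 days (Feb 29, 2064 is in that span).
Jun 1, 2064 → Jun 1, 2065: 365 days.
Jun 1, 2065 → Jun 1, 2066: 365 days.
Jun 1, 2066 → Jun 1, 2067: 365 days.
Jun 1, 2067 → Jun 1, 2068: 366 days (Feb 29, 2068 is in that span).
Jun 1, 2068 → Jun 1, 2069: 365 days.
Jun 1, 2069 → Jun 1, 2070: 365 days.
Jun 1, 2070 → Jun 1, 2071: 365 days.
Jun 1, 2071 → Jun 1, 2072: 366 days (Feb 29, 2072 is in that span).
Jun 1, 2072 → Jun 1, 2073: 365 days.
Jun 1, 2073 → Jul 1, 2073: 30 days (June has 30).
Jul 1, 2073 → Aug 1, 2073: 31 days (July has 31).
Aug 1, 2073 → Sep 1, 2073: 31 days (August has 31).
Sep 1, 2073 → Oct 1, 2073: 30 days (September has 30).
Oct 1, 2073 → Oct 16, 2073: 15 days.
Total: 5251 days.

5251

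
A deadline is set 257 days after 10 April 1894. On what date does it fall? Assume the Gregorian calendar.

December 23, 1894

Apr has 30 days: +21 → May 1, 1894 (236 left).
May has 31 days: +31 → Jun 1, 1894 (205 left).
Jun has 30 days: +30 → Jul 1, 1894 (175 left).
Jul has 31 days: +31 → Aug 1, 1894 (144 left).
Aug has 31 days: +31 → Sep 1, 1894 (113 left).
Sep has 30 days: +30 → Oct 1, 1894 (83 left).
Oct has 31 days: +31 → Nov 1, 1894 (52 left).
Nov has 30 days: +30 → Dec 1, 1894 (22 left).
+22 → Dec 23, 1894.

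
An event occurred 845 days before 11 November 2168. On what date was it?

July 20, 2166

−366 (one year; includes Feb 29, 2168) → Nov 11, 2167 (479 left).
−365 (one year) → Nov 11, 2166 (114 left).
−11 → Oct 31, 2166 (end of Oct, 31 days; 103 left).
−31 → Sep 30, 2166 (end of Sep, 30 days; 72 left).
−30 → Aug 31, 2166 (end of Aug, 31 days; 42 left).
−31 → Jul 31, 2166 (end of Jul, 31 days; 11 left).
−11 → Jul 20, 2166.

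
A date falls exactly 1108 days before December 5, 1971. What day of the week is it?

Friday

First find the weekday of Dec 5, 1971. Doomsday rule: the anchor day for the 1900s is Wednesday. For year 71: 71÷12 = 5 r 11, and 11÷4 = 2, so 5+11+2 = 18.
Wednesday + 18 ≡ Sunday — that's 1971's doomsday.
In December the doomsday date is Dec 12.
Dec 5 is 7 days before Dec 12; 7 mod 7 = 0, so Sunday − 0 = Sunday.
1108 mod 7 = 2, so 1108 days before a Sunday is Sunday − 2 = Friday.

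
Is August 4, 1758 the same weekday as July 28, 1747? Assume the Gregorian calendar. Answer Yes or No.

From Jul 28, 1747 to Aug 4, 1758 is 4025 days.
4025 mod 7 = 0, so they are the same weekday.
(Jul 28, 1747 is a Friday; Aug 4, 1758 is a Friday.)

Yes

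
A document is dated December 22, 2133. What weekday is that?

Tuesday

Doomsday rule: the anchor day for the 2100s is Sunday. For year 33: 33÷12 = 2 r 9, and 9÷4 = 2, so 2+9+2 = 13.
Sunday + 13 ≡ Saturday — that's 2133's doomsday.
In December the doomsday date is Dec 12.
Dec 22 is 10 days after Dec 12; 10 mod 7 = 3, so Saturday + 3 = Tuesday.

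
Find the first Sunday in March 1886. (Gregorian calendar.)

March 1, 1886 is a Monday.
The first Sunday is therefore March 7 (6 days later).

March 7, 1886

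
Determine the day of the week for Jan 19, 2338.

Doomsday rule: the anchor day for the 2300s is Wednesday. For year 38: 38÷12 = 3 r 2, and 2÷4 = 0, so 3+2+0 = 5.
Wednesday + 5 ≡ Monday — that's 2338's doomsday.
In January the doomsday date is Jan 3 (2338 is not a leap year).
Jan 19 is 16 days after Jan 3; 16 mod 7 = 2, so Monday + 2 = Wednesday.

Wednesday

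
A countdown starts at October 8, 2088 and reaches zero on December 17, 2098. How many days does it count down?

Oct 8, 2088 → Oct 8, 2089: 365 days.
Oct 8, 2089 → Oct 8, 2090: 365 days.
Oct 8, 2090 → Oct 8, 2091: 365 days.
Oct 8, 2091 → Oct 8, 2092: 366 days (Feb 29, 2092 is in that span).
Oct 8, 2092 → Oct 8, 2093: 365 days.
Oct 8, 2093 → Oct 8, 2094: 365 days.
Oct 8, 2094 → Oct 8, 2095: 365 days.
Oct 8, 2095 → Oct 8, 2096: 366 days (Feb 29, 2096 is in that span).
Oct 8, 2096 → Oct 8, 2097: 365 days.
Oct 8, 2097 → Oct 8, 2098: 365 days.
Oct 8, 2098 → Nov 8, 2098: 31 days (October has 31).
Nov 8, 2098 → Dec 8, 2098: 30 days (November has 30).
Dec 8, 2098 → Dec 17, 2098: 9 days.
Total: 3722 days.

3722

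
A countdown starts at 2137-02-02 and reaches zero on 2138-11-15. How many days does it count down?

651

Feb 2, 2137 → Feb 2, 2138: 365 days.
Feb 2, 2138 → Mar 2, 2138: 28 days (February has 28).
Mar 2, 2138 → Apr 2, 2138: 31 days (March has 31).
Apr 2, 2138 → May 2, 2138: 30 days (April has 30).
May 2, 2138 → Jun 2, 2138: 31 days (May has 31).
Jun 2, 2138 → Jul 2, 2138: 30 days (June has 30).
Jul 2, 2138 → Aug 2, 2138: 31 days (July has 31).
Aug 2, 2138 → Sep 2, 2138: 31 days (August has 31).
Sep 2, 2138 → Oct 2, 2138: 30 days (September has 30).
Oct 2, 2138 → Nov 2, 2138: 31 days (October has 31).
Nov 2, 2138 → Nov 15, 2138: 13 days.
Total: 651 days.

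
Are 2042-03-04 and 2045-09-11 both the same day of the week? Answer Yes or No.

No

From Mar 4, 2042 to Sep 11, 2045 is 1287 days.
1287 mod 7 = 6, so they are different weekdays.
(Mar 4, 2042 is a Tuesday; Sep 11, 2045 is a Monday.)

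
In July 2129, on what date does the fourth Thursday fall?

July 1, 2129 is a Friday.
The first Thursday is therefore July 7 (6 days later).
The fourth Thursday is 7 + 3×7 = July 28.

July 28, 2129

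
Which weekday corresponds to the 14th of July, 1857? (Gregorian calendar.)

Tuesday

January 1, 1857 is a Thursday.
Jan 1, 1857 → Feb 1, 1857: 31 days (January has 31).
Feb 1, 1857 → Mar 1, 1857: 28 days (February has 28).
Mar 1, 1857 → Apr 1, 1857: 31 days (March has 31).
Apr 1, 1857 → May 1, 1857: 30 days (April has 30).
May 1, 1857 → Jun 1, 1857: 31 days (May has 31).
Jun 1, 1857 → Jul 1, 1857: 30 days (June has 30).
Jul 1, 1857 → Jul 14, 1857: 13 days.
Total: 194 days.
194 mod 7 = 5, so Thursday + 5 = Tuesday.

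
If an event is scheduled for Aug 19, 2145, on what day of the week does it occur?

Thursday

Doomsday rule: the anchor day for the 2100s is Sunday. For year 45: 45÷12 = 3 r 9, and 9÷4 = 2, so 3+9+2 = 14.
Sunday + 14 ≡ Sunday — that's 2145's doomsday.
In August the doomsday date is Aug 8.
Aug 19 is 11 days after Aug 8; 11 mod 7 = 4, so Sunday + 4 = Thursday.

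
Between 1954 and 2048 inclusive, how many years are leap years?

24

Multiples of 4 in [1954,2048]: 24.
Of those, multiples of 100: 1 (not leap unless ÷400).
Multiples of 400: 1.
Leap years = 24 − 1 + 1 = 24.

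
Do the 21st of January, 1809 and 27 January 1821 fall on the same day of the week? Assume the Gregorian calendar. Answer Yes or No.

From Jan 21, 1809 to Jan 27, 1821 is 4389 days.
4389 mod 7 = 0, so they are the same weekday.
(Jan 21, 1809 is a Saturday; Jan 27, 1821 is a Saturday.)

Yes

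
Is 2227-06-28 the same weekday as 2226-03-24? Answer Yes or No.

No

From Mar 24, 2226 to Jun 28, 2227 is 461 days.
461 mod 7 = 6, so they are different weekdays.
(Mar 24, 2226 is a Friday; Jun 28, 2227 is a Thursday.)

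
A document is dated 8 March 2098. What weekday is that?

Saturday

January 1, 2098 is a Wednesday.
Jan 1, 2098 → Feb 1, 2098: 31 days (January has 31).
Feb 1, 2098 → Mar 1, 2098: 28 days (February has 28).
Mar 1, 2098 → Mar 8, 2098: 7 days.
Total: 66 days.
66 mod 7 = 3, so Wednesday + 3 = Saturday.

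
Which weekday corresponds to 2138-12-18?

Doomsday rule: the anchor day for the 2100s is Sunday. For year 38: 38÷12 = 3 r 2, and 2÷4 = 0, so 3+2+0 = 5.
Sunday + 5 ≡ Friday — that's 2138's doomsday.
In December the doomsday date is Dec 12.
Dec 18 is 6 days after Dec 12; 6 mod 7 = 6, so Friday + 6 = Thursday.

Thursday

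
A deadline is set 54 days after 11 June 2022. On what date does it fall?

August 4, 2022

Jun has 30 days: +20 → Jul 1, 2022 (34 left).
Jul has 31 days: +31 → Aug 1, 2022 (3 left).
+3 → Aug 4, 2022.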